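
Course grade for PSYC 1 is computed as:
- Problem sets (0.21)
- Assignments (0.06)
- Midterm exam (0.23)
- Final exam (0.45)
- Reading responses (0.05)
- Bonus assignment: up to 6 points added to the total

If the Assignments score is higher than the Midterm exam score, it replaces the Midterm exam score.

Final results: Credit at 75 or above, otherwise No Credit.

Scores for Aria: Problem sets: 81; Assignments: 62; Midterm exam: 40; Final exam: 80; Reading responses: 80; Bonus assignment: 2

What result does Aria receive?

Assignments (62) > Midterm exam (40), so Midterm exam counts as 62.
Weighted total:
  Problem sets 81 × 0.21 = 17.01
  Assignments 62 × 0.06 = 3.72
  Midterm exam 62 × 0.23 = 14.26
  Final exam 80 × 0.45 = 36
  Reading responses 80 × 0.05 = 4
Sum = 74.99
Bonus assignment: 74.99 + 2 = 76.99
76.99 ≥ 75 → Credit

Credit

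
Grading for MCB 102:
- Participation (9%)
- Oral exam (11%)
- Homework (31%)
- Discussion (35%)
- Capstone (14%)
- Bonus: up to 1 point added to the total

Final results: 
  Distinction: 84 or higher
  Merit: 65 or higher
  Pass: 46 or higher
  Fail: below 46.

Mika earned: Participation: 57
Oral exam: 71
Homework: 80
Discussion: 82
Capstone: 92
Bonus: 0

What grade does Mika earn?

Weighted total:
  Participation 57 × 0.09 = 5.13
  Oral exam 71 × 0.11 = 7.81
  Homework 80 × 0.31 = 24.8
  Discussion 82 × 0.35 = 28.7
  Capstone 92 × 0.14 = 12.88
Sum = 79.32
Bonus: 79.32 + 0 = 79.32
79.32 is ≥ 65 and < 84 → Merit

Merit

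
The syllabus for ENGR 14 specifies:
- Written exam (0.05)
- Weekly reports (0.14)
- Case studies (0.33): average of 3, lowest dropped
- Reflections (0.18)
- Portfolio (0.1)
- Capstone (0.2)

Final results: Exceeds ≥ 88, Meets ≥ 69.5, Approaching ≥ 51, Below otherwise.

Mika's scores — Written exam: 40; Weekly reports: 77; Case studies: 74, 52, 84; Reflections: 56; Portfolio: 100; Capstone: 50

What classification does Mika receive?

Case studies: drop 52 → average of remaining 2 = 158/2 = 79
Weighted total:
  Written exam 40 × 0.05 = 2
  Weekly reports 77 × 0.14 = 10.78
  Case studies 79 × 0.33 = 26.07
  Reflections 56 × 0.18 = 10.08
  Portfolio 100 × 0.1 = 10
  Capstone 50 × 0.2 = 10
Sum = 68.93
68.93 is ≥ 51 and < 69.5 → Approaching

Approaching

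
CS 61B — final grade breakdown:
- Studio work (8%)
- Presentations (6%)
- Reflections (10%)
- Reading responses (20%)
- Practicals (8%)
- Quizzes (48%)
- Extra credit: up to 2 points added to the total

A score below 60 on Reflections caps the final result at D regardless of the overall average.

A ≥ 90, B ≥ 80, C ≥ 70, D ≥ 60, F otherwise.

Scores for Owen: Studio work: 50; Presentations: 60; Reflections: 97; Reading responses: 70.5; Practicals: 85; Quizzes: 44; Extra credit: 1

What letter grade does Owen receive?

Reflections score 97 ≥ 60: minimum met.
Weighted total:
  Studio work 50 × 0.08 = 4
  Presentations 60 × 0.06 = 3.6
  Reflections 97 × 0.1 = 9.7
  Reading responses 70.5 × 0.2 = 14.1
  Practicals 85 × 0.08 = 6.8
  Quizzes 44 × 0.48 = 21.12
Sum = 59.32
Extra credit: 59.32 + 1 = 60.32
60.32 is ≥ 60 and < 70 → D

D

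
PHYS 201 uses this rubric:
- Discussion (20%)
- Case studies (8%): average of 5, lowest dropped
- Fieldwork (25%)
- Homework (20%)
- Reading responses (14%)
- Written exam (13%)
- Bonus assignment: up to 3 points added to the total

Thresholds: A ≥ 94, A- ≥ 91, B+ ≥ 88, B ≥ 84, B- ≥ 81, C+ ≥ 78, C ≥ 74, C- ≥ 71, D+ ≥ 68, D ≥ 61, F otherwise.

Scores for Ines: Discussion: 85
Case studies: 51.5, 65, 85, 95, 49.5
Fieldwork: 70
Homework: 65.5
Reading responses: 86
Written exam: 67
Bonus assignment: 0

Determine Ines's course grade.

C

Case studies: drop 49.5 → average of remaining 4 = 296.5/4 = 74.125
Weighted total:
  Discussion 85 × 0.2 = 17
  Case studies 74.125 × 0.08 = 5.93
  Fieldwork 70 × 0.25 = 17.5
  Homework 65.5 × 0.2 = 13.1
  Reading responses 86 × 0.14 = 12.04
  Written exam 67 × 0.13 = 8.71
Sum = 74.28
Bonus assignment: 74.28 + 0 = 74.28
74.28 is ≥ 74 and < 78 → C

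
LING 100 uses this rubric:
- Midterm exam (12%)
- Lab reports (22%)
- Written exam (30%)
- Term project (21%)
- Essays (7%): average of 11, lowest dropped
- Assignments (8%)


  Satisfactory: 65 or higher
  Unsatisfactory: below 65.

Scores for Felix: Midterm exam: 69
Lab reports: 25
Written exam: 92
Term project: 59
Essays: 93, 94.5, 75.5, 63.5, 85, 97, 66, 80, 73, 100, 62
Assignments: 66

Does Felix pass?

Essays: drop 62 → average of remaining 10 = 827.5/10 = 82.75
Weighted total:
  Midterm exam 69 × 0.12 = 8.28
  Lab reports 25 × 0.22 = 5.5
  Written exam 92 × 0.3 = 27.6
  Term project 59 × 0.21 = 12.39
  Essays 82.75 × 0.07 = 5.7925
  Assignments 66 × 0.08 = 5.28
Sum = 64.8425
64.8425 < 65 → Unsatisfactory

Unsatisfactory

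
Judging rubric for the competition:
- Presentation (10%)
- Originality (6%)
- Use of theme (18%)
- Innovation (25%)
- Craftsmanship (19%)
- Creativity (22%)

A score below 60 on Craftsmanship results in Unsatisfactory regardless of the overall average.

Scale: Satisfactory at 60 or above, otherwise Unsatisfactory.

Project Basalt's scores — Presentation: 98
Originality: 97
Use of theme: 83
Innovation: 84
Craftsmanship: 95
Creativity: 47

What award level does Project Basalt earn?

Craftsmanship score 95 ≥ 60: minimum met.
Weighted total:
  Presentation 98 × 0.1 = 9.8
  Originality 97 × 0.06 = 5.82
  Use of theme 83 × 0.18 = 14.94
  Innovation 84 × 0.25 = 21
  Craftsmanship 95 × 0.19 = 18.05
  Creativity 47 × 0.22 = 10.34
Sum = 79.95
79.95 ≥ 60 → Satisfactory

Satisfactory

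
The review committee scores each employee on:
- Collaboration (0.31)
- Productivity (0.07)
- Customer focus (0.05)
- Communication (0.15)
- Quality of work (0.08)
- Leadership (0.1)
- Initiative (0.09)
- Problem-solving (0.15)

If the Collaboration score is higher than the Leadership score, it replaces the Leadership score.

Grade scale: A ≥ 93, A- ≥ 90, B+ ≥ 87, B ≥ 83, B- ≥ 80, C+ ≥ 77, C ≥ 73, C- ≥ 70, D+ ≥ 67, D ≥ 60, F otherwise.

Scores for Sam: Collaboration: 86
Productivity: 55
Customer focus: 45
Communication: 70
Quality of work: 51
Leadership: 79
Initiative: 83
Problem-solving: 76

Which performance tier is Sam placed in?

Collaboration (86) > Leadership (79), so Leadership counts as 86.
Weighted total:
  Collaboration 86 × 0.31 = 26.66
  Productivity 55 × 0.07 = 3.85
  Customer focus 45 × 0.05 = 2.25
  Communication 70 × 0.15 = 10.5
  Quality of work 51 × 0.08 = 4.08
  Leadership 86 × 0.1 = 8.6
  Initiative 83 × 0.09 = 7.47
  Problem-solving 76 × 0.15 = 11.4
Sum = 74.81
74.81 is ≥ 73 and < 77 → C

C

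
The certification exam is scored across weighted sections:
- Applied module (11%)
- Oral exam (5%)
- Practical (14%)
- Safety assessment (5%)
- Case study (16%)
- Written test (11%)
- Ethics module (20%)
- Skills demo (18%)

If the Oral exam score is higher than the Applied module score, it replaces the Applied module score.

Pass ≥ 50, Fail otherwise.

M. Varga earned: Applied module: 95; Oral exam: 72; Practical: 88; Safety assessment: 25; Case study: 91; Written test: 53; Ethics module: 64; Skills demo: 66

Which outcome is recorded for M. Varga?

Oral exam (72) ≤ Applied module (95), so Applied module stays at 95.
Weighted total:
  Applied module 95 × 0.11 = 10.45
  Oral exam 72 × 0.05 = 3.6
  Practical 88 × 0.14 = 12.32
  Safety assessment 25 × 0.05 = 1.25
  Case study 91 × 0.16 = 14.56
  Written test 53 × 0.11 = 5.83
  Ethics module 64 × 0.2 = 12.8
  Skills demo 66 × 0.18 = 11.88
Sum = 72.69
72.69 ≥ 50 → Pass

Pass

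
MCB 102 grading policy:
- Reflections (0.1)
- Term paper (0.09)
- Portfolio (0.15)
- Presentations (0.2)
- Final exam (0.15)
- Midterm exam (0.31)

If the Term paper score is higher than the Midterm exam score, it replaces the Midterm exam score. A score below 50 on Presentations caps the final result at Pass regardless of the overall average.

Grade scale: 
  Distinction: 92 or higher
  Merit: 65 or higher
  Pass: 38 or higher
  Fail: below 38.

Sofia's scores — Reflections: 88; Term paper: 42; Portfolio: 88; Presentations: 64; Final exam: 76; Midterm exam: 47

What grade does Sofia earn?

Term paper (42) ≤ Midterm exam (47), so Midterm exam stays at 47.
Presentations score 64 ≥ 50: minimum met.
Weighted total:
  Reflections 88 × 0.1 = 8.8
  Term paper 42 × 0.09 = 3.78
  Portfolio 88 × 0.15 = 13.2
  Presentations 64 × 0.2 = 12.8
  Final exam 76 × 0.15 = 11.4
  Midterm exam 47 × 0.31 = 14.57
Sum = 64.55
64.55 is ≥ 38 and < 65 → Pass

Pass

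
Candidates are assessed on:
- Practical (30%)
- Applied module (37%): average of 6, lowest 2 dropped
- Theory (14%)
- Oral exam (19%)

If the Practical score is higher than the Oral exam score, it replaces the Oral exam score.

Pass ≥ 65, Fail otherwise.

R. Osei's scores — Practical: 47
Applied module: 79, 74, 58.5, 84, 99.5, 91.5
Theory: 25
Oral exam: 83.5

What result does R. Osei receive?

Pass

Applied module: drop 58.5, 74 → average of remaining 4 = 354/4 = 88.5
Practical (47) ≤ Oral exam (83.5), so Oral exam stays at 83.5.
Weighted total:
  Practical 47 × 0.3 = 14.1
  Applied module 88.5 × 0.37 = 32.745
  Theory 25 × 0.14 = 3.5
  Oral exam 83.5 × 0.19 = 15.865
Sum = 66.21
66.21 ≥ 65 → Pass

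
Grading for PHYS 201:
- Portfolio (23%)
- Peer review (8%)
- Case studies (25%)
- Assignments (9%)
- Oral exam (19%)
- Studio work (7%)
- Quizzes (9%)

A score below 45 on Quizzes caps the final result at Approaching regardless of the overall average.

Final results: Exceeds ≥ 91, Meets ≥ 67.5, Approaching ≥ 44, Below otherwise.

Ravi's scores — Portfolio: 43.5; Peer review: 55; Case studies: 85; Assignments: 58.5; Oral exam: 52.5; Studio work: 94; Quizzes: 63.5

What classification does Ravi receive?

Approaching

Quizzes score 63.5 ≥ 45: minimum met.
Weighted total:
  Portfolio 43.5 × 0.23 = 10.005
  Peer review 55 × 0.08 = 4.4
  Case studies 85 × 0.25 = 21.25
  Assignments 58.5 × 0.09 = 5.265
  Oral exam 52.5 × 0.19 = 9.975
  Studio work 94 × 0.07 = 6.58
  Quizzes 63.5 × 0.09 = 5.715
Sum = 63.19
63.19 is ≥ 44 and < 67.5 → Approaching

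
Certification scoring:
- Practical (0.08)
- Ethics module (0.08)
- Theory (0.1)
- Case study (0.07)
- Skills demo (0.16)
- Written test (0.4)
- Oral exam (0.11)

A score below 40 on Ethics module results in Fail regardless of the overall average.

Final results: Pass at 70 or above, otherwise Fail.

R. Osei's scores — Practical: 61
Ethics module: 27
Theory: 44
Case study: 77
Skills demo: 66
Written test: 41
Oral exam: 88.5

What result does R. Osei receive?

Ethics module score 27 < 40: minimum not met.
Weighted total:
  Practical 61 × 0.08 = 4.88
  Ethics module 27 × 0.08 = 2.16
  Theory 44 × 0.1 = 4.4
  Case study 77 × 0.07 = 5.39
  Skills demo 66 × 0.16 = 10.56
  Written test 41 × 0.4 = 16.4
  Oral exam 88.5 × 0.11 = 9.735
Sum = 53.525
Because the Ethics module minimum was not met, the result is Fail.

Fail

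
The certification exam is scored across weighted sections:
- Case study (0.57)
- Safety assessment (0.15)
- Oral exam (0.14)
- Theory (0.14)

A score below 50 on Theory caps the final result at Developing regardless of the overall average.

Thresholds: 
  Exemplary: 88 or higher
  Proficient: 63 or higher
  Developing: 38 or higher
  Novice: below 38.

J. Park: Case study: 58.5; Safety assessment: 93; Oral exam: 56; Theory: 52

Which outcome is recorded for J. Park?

Developing

Theory score 52 ≥ 50: minimum met.
Weighted total:
  Case study 58.5 × 0.57 = 33.345
  Safety assessment 93 × 0.15 = 13.95
  Oral exam 56 × 0.14 = 7.84
  Theory 52 × 0.14 = 7.28
Sum = 62.415
62.415 is ≥ 38 and < 63 → Developing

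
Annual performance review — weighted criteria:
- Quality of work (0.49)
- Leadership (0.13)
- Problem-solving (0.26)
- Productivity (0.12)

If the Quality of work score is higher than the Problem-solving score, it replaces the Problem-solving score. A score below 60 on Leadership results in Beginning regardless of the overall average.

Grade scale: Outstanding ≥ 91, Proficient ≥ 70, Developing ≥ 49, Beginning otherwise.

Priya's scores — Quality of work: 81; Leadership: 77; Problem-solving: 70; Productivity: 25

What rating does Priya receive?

Quality of work (81) > Problem-solving (70), so Problem-solving counts as 81.
Leadership score 77 ≥ 60: minimum met.
Weighted total:
  Quality of work 81 × 0.49 = 39.69
  Leadership 77 × 0.13 = 10.01
  Problem-solving 81 × 0.26 = 21.06
  Productivity 25 × 0.12 = 3
Sum = 73.76
73.76 is ≥ 70 and < 91 → Proficient

Proficient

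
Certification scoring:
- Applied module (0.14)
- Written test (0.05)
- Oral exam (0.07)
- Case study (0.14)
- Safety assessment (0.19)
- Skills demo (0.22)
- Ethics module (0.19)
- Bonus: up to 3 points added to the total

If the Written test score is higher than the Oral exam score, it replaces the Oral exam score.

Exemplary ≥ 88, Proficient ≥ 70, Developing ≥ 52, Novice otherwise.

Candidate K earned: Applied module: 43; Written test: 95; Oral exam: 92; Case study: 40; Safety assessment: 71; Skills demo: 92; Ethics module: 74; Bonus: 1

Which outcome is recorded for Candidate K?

Proficient

Written test (95) > Oral exam (92), so Oral exam counts as 95.
Weighted total:
  Applied module 43 × 0.14 = 6.02
  Written test 95 × 0.05 = 4.75
  Oral exam 95 × 0.07 = 6.65
  Case study 40 × 0.14 = 5.6
  Safety assessment 71 × 0.19 = 13.49
  Skills demo 92 × 0.22 = 20.24
  Ethics module 74 × 0.19 = 14.06
Sum = 70.81
Bonus: 70.81 + 1 = 71.81
71.81 is ≥ 70 and < 88 → Proficient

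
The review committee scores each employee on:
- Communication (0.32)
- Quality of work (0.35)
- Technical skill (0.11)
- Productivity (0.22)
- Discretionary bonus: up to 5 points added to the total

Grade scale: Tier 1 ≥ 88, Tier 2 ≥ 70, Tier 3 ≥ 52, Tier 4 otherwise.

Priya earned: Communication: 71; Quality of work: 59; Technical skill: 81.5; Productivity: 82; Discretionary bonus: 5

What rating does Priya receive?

Weighted total:
  Communication 71 × 0.32 = 22.72
  Quality of work 59 × 0.35 = 20.65
  Technical skill 81.5 × 0.11 = 8.965
  Productivity 82 × 0.22 = 18.04
Sum = 70.375
Discretionary bonus: 70.375 + 5 = 75.375
75.375 is ≥ 70 and < 88 → Tier 2

Tier 2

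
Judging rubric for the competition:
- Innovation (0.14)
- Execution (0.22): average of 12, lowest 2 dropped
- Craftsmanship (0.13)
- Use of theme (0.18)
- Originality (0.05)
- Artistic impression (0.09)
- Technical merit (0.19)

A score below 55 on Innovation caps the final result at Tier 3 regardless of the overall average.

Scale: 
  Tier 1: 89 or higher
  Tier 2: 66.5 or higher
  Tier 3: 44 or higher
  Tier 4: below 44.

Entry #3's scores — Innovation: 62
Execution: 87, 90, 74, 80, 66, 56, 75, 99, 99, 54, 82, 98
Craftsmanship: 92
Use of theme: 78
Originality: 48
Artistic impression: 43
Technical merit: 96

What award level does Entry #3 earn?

Tier 2

Execution: drop 54, 56 → average of remaining 10 = 850/10 = 85
Innovation score 62 ≥ 55: minimum met.
Weighted total:
  Innovation 62 × 0.14 = 8.68
  Execution 85 × 0.22 = 18.7
  Craftsmanship 92 × 0.13 = 11.96
  Use of theme 78 × 0.18 = 14.04
  Originality 48 × 0.05 = 2.4
  Artistic impression 43 × 0.09 = 3.87
  Technical merit 96 × 0.19 = 18.24
Sum = 77.89
77.89 is ≥ 66.5 and < 89 → Tier 2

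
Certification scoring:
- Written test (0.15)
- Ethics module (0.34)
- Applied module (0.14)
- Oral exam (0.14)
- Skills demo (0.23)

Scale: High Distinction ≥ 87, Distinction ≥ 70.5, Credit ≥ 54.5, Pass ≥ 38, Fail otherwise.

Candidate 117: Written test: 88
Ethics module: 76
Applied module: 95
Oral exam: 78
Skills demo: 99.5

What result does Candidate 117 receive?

Distinction

Weighted total:
  Written test 88 × 0.15 = 13.2
  Ethics module 76 × 0.34 = 25.84
  Applied module 95 × 0.14 = 13.3
  Oral exam 78 × 0.14 = 10.92
  Skills demo 99.5 × 0.23 = 22.885
Sum = 86.145
86.145 is ≥ 70.5 and < 87 → Distinction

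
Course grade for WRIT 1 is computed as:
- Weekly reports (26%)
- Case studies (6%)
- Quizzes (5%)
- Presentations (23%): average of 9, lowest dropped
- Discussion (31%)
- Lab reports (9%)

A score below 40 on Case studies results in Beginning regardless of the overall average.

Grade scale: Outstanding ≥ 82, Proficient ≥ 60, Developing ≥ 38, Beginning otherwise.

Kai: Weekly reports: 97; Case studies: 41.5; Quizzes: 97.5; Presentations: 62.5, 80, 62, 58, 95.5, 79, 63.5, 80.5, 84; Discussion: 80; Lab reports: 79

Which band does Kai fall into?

Presentations: drop 58 → average of remaining 8 = 607/8 = 75.875
Case studies score 41.5 ≥ 40: minimum met.
Weighted total:
  Weekly reports 97 × 0.26 = 25.22
  Case studies 41.5 × 0.06 = 2.49
  Quizzes 97.5 × 0.05 = 4.875
  Presentations 75.875 × 0.23 = 17.45125
  Discussion 80 × 0.31 = 24.8
  Lab reports 79 × 0.09 = 7.11
Sum = 81.94625
81.94625 is ≥ 60 and < 82 → Proficient

Proficient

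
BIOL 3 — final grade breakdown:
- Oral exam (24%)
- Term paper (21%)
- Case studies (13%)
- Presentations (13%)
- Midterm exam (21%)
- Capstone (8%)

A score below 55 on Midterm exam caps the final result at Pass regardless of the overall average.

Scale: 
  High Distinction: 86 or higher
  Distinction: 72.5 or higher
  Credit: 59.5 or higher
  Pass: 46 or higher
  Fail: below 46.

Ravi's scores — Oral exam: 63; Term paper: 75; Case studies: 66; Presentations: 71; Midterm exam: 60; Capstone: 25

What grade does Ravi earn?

Credit

Midterm exam score 60 ≥ 55: minimum met.
Weighted total:
  Oral exam 63 × 0.24 = 15.12
  Term paper 75 × 0.21 = 15.75
  Case studies 66 × 0.13 = 8.58
  Presentations 71 × 0.13 = 9.23
  Midterm exam 60 × 0.21 = 12.6
  Capstone 25 × 0.08 = 2
Sum = 63.28
63.28 is ≥ 59.5 and < 72.5 → Credit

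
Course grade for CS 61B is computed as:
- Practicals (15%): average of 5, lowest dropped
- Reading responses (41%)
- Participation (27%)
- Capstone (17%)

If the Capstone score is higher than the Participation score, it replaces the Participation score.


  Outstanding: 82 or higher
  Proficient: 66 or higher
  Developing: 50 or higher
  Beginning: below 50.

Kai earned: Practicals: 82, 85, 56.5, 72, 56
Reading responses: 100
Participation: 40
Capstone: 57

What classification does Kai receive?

Practicals: drop 56 → average of remaining 4 = 295.5/4 = 73.875
Capstone (57) > Participation (40), so Participation counts as 57.
Weighted total:
  Practicals 73.875 × 0.15 = 11.08125
  Reading responses 100 × 0.41 = 41
  Participation 57 × 0.27 = 15.39
  Capstone 57 × 0.17 = 9.69
Sum = 77.16125
77.16125 is ≥ 66 and < 82 → Proficient

Proficient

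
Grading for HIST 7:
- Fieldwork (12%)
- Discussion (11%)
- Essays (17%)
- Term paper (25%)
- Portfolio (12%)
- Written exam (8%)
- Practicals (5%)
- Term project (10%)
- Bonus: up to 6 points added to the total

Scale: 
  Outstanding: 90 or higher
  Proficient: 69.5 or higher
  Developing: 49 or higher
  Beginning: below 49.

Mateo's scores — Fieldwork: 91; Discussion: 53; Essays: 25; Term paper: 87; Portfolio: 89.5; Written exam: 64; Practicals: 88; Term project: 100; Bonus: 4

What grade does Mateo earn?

Proficient

Weighted total:
  Fieldwork 91 × 0.12 = 10.92
  Discussion 53 × 0.11 = 5.83
  Essays 25 × 0.17 = 4.25
  Term paper 87 × 0.25 = 21.75
  Portfolio 89.5 × 0.12 = 10.74
  Written exam 64 × 0.08 = 5.12
  Practicals 88 × 0.05 = 4.4
  Term project 100 × 0.1 = 10
Sum = 73.01
Bonus: 73.01 + 4 = 77.01
77.01 is ≥ 69.5 and < 90 → Proficient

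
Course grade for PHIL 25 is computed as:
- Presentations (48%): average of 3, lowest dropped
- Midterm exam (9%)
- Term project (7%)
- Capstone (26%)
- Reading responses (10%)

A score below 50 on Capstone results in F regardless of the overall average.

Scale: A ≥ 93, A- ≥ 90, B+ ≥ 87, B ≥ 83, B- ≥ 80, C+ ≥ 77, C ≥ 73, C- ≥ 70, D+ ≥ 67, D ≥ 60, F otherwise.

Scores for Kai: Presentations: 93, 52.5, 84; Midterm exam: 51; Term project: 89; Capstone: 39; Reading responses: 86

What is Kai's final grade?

F

Presentations: drop 52.5 → average of remaining 2 = 177/2 = 88.5
Capstone score 39 < 50: minimum not met.
Weighted total:
  Presentations 88.5 × 0.48 = 42.48
  Midterm exam 51 × 0.09 = 4.59
  Term project 89 × 0.07 = 6.23
  Capstone 39 × 0.26 = 10.14
  Reading responses 86 × 0.1 = 8.6
Sum = 72.04
Because the Capstone minimum was not met, the result is F.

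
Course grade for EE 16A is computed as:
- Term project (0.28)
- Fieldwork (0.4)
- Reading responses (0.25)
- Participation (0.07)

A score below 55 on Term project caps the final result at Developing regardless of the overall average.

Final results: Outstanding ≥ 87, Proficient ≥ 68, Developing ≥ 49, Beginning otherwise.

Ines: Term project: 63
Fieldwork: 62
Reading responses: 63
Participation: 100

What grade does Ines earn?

Term project score 63 ≥ 55: minimum met.
Weighted total:
  Term project 63 × 0.28 = 17.64
  Fieldwork 62 × 0.4 = 24.8
  Reading responses 63 × 0.25 = 15.75
  Participation 100 × 0.07 = 7
Sum = 65.19
65.19 is ≥ 49 and < 68 → Developing

Developing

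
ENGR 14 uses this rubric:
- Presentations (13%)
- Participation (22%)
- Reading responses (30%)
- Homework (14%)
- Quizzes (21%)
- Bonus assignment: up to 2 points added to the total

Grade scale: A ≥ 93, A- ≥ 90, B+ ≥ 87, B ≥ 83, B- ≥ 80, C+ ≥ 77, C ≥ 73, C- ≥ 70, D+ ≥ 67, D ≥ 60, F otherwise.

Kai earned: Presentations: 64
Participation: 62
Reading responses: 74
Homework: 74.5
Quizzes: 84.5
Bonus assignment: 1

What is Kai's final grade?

Weighted total:
  Presentations 64 × 0.13 = 8.32
  Participation 62 × 0.22 = 13.64
  Reading responses 74 × 0.3 = 22.2
  Homework 74.5 × 0.14 = 10.43
  Quizzes 84.5 × 0.21 = 17.745
Sum = 72.335
Bonus assignment: 72.335 + 1 = 73.335
73.335 is ≥ 73 and < 77 → C

C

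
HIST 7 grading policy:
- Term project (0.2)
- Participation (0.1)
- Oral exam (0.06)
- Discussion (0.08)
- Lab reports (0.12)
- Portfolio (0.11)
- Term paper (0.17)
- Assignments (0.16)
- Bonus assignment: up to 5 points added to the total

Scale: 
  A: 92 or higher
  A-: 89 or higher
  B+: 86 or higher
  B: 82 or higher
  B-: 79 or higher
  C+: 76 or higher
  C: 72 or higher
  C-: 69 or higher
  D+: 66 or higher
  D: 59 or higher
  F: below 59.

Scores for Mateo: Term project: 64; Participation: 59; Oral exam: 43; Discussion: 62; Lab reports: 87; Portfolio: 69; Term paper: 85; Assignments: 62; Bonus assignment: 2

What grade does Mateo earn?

C-

Weighted total:
  Term project 64 × 0.2 = 12.8
  Participation 59 × 0.1 = 5.9
  Oral exam 43 × 0.06 = 2.58
  Discussion 62 × 0.08 = 4.96
  Lab reports 87 × 0.12 = 10.44
  Portfolio 69 × 0.11 = 7.59
  Term paper 85 × 0.17 = 14.45
  Assignments 62 × 0.16 = 9.92
Sum = 68.64
Bonus assignment: 68.64 + 2 = 70.64
70.64 is ≥ 69 and < 72 → C-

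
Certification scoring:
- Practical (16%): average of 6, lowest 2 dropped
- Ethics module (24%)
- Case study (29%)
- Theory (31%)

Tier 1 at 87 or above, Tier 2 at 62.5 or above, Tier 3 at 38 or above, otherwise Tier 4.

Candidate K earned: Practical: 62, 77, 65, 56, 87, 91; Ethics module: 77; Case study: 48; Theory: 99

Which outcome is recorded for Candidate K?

Practical: drop 56, 62 → average of remaining 4 = 320/4 = 80
Weighted total:
  Practical 80 × 0.16 = 12.8
  Ethics module 77 × 0.24 = 18.48
  Case study 48 × 0.29 = 13.92
  Theory 99 × 0.31 = 30.69
Sum = 75.89
75.89 is ≥ 62.5 and < 87 → Tier 2

Tier 2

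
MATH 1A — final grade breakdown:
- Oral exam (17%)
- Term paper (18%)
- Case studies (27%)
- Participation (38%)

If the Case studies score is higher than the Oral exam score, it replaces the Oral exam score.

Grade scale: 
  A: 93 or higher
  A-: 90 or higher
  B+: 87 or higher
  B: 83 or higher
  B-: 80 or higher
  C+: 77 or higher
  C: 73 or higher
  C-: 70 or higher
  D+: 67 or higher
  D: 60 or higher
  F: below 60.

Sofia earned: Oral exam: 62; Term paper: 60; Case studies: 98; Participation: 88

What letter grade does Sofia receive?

Case studies (98) > Oral exam (62), so Oral exam counts as 98.
Weighted total:
  Oral exam 98 × 0.17 = 16.66
  Term paper 60 × 0.18 = 10.8
  Case studies 98 × 0.27 = 26.46
  Participation 88 × 0.38 = 33.44
Sum = 87.36
87.36 is ≥ 87 and < 90 → B+

B+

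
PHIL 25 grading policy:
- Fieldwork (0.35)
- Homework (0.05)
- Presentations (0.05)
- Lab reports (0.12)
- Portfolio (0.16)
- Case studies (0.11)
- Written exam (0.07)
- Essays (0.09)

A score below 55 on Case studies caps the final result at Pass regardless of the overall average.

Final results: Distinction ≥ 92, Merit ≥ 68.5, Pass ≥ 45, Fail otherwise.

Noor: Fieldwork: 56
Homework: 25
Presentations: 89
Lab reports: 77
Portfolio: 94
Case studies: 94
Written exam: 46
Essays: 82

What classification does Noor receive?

Merit

Case studies score 94 ≥ 55: minimum met.
Weighted total:
  Fieldwork 56 × 0.35 = 19.6
  Homework 25 × 0.05 = 1.25
  Presentations 89 × 0.05 = 4.45
  Lab reports 77 × 0.12 = 9.24
  Portfolio 94 × 0.16 = 15.04
  Case studies 94 × 0.11 = 10.34
  Written exam 46 × 0.07 = 3.22
  Essays 82 × 0.09 = 7.38
Sum = 70.52
70.52 is ≥ 68.5 and < 92 → Merit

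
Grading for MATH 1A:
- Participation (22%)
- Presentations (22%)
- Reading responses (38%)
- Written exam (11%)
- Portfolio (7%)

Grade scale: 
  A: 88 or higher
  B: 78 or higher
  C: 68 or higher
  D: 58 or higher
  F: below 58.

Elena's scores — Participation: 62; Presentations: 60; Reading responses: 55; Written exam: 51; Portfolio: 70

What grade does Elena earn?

D

Weighted total:
  Participation 62 × 0.22 = 13.64
  Presentations 60 × 0.22 = 13.2
  Reading responses 55 × 0.38 = 20.9
  Written exam 51 × 0.11 = 5.61
  Portfolio 70 × 0.07 = 4.9
Sum = 58.25
58.25 is ≥ 58 and < 68 → D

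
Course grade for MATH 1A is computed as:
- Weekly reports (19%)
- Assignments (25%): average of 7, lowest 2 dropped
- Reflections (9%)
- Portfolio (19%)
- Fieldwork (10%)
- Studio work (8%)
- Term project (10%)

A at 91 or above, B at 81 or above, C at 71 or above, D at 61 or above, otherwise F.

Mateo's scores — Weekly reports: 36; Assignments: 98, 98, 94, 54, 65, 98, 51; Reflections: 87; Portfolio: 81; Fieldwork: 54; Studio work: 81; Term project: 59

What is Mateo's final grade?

D

Assignments: drop 51, 54 → average of remaining 5 = 453/5 = 90.6
Weighted total:
  Weekly reports 36 × 0.19 = 6.84
  Assignments 90.6 × 0.25 = 22.65
  Reflections 87 × 0.09 = 7.83
  Portfolio 81 × 0.19 = 15.39
  Fieldwork 54 × 0.1 = 5.4
  Studio work 81 × 0.08 = 6.48
  Term project 59 × 0.1 = 5.9
Sum = 70.49
70.49 is ≥ 61 and < 71 → D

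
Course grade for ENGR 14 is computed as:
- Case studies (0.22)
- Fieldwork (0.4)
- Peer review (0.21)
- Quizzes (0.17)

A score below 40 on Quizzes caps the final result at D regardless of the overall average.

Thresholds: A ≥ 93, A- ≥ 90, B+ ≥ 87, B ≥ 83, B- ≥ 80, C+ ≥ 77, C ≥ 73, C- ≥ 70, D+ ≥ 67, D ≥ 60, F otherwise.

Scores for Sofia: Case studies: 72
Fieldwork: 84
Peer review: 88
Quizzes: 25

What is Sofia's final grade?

D

Quizzes score 25 < 40: minimum not met.
Weighted total:
  Case studies 72 × 0.22 = 15.84
  Fieldwork 84 × 0.4 = 33.6
  Peer review 88 × 0.21 = 18.48
  Quizzes 25 × 0.17 = 4.25
Sum = 72.17
72.17 would be C-; cap at D applies → D.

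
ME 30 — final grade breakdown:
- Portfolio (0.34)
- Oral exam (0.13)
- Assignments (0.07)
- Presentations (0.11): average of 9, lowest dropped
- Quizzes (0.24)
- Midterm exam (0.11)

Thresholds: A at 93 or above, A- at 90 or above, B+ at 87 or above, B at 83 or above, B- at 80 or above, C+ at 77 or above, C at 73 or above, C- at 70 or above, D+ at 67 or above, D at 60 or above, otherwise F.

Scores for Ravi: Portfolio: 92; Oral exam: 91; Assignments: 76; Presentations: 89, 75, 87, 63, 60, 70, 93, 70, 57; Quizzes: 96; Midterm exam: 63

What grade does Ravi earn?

B

Presentations: drop 57 → average of remaining 8 = 607/8 = 75.875
Weighted total:
  Portfolio 92 × 0.34 = 31.28
  Oral exam 91 × 0.13 = 11.83
  Assignments 76 × 0.07 = 5.32
  Presentations 75.875 × 0.11 = 8.34625
  Quizzes 96 × 0.24 = 23.04
  Midterm exam 63 × 0.11 = 6.93
Sum = 86.74625
86.74625 is ≥ 83 and < 87 → B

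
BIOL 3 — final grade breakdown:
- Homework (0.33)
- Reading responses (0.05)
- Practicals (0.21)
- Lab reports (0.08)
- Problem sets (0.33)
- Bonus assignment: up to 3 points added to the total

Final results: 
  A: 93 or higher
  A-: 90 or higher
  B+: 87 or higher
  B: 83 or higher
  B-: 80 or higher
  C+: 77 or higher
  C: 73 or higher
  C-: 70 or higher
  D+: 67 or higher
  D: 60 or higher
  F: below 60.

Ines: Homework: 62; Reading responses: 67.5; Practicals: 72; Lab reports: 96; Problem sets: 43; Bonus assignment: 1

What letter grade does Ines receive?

D

Weighted total:
  Homework 62 × 0.33 = 20.46
  Reading responses 67.5 × 0.05 = 3.375
  Practicals 72 × 0.21 = 15.12
  Lab reports 96 × 0.08 = 7.68
  Problem sets 43 × 0.33 = 14.19
Sum = 60.825
Bonus assignment: 60.825 + 1 = 61.825
61.825 is ≥ 60 and < 67 → D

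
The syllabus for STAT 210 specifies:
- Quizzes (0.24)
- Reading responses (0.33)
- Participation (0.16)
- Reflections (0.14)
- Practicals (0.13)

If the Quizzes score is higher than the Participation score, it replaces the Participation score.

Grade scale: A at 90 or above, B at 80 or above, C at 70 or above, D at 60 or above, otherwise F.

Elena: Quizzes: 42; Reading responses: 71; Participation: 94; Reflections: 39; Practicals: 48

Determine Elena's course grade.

D

Quizzes (42) ≤ Participation (94), so Participation stays at 94.
Weighted total:
  Quizzes 42 × 0.24 = 10.08
  Reading responses 71 × 0.33 = 23.43
  Participation 94 × 0.16 = 15.04
  Reflections 39 × 0.14 = 5.46
  Practicals 48 × 0.13 = 6.24
Sum = 60.25
60.25 is ≥ 60 and < 70 → D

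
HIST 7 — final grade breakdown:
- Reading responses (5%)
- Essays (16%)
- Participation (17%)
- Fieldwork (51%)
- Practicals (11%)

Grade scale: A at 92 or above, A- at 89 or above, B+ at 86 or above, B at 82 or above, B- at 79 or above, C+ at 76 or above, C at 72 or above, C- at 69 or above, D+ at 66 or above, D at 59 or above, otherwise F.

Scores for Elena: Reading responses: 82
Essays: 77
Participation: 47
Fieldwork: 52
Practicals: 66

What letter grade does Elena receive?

F

Weighted total:
  Reading responses 82 × 0.05 = 4.1
  Essays 77 × 0.16 = 12.32
  Participation 47 × 0.17 = 7.99
  Fieldwork 52 × 0.51 = 26.52
  Practicals 66 × 0.11 = 7.26
Sum = 58.19
58.19 < 59 → F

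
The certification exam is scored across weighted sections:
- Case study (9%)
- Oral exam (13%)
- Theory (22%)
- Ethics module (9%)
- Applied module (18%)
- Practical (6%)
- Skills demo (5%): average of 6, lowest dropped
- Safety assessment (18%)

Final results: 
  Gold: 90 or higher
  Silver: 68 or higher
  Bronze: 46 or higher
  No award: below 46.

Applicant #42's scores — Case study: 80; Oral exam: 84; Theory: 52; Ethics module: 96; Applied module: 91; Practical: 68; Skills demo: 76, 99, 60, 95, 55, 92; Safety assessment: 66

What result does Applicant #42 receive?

Skills demo: drop 55 → average of remaining 5 = 422/5 = 84.4
Weighted total:
  Case study 80 × 0.09 = 7.2
  Oral exam 84 × 0.13 = 10.92
  Theory 52 × 0.22 = 11.44
  Ethics module 96 × 0.09 = 8.64
  Applied module 91 × 0.18 = 16.38
  Practical 68 × 0.06 = 4.08
  Skills demo 84.4 × 0.05 = 4.22
  Safety assessment 66 × 0.18 = 11.88
Sum = 74.76
74.76 is ≥ 68 and < 90 → Silver

Silver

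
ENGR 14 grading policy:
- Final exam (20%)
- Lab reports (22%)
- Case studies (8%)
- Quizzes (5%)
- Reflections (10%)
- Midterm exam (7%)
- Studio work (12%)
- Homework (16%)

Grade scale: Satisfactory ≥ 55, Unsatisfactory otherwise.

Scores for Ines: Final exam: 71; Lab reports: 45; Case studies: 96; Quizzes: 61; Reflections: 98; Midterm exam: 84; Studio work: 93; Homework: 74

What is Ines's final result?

Satisfactory

Weighted total:
  Final exam 71 × 0.2 = 14.2
  Lab reports 45 × 0.22 = 9.9
  Case studies 96 × 0.08 = 7.68
  Quizzes 61 × 0.05 = 3.05
  Reflections 98 × 0.1 = 9.8
  Midterm exam 84 × 0.07 = 5.88
  Studio work 93 × 0.12 = 11.16
  Homework 74 × 0.16 = 11.84
Sum = 73.51
73.51 ≥ 55 → Satisfactory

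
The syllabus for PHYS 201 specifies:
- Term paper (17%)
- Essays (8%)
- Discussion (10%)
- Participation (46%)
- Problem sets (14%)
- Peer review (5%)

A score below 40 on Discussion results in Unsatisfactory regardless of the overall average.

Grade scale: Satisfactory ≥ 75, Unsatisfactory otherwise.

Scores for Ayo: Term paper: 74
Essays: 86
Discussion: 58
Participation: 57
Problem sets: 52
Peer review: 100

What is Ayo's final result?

Unsatisfactory

Discussion score 58 ≥ 40: minimum met.
Weighted total:
  Term paper 74 × 0.17 = 12.58
  Essays 86 × 0.08 = 6.88
  Discussion 58 × 0.1 = 5.8
  Participation 57 × 0.46 = 26.22
  Problem sets 52 × 0.14 = 7.28
  Peer review 100 × 0.05 = 5
Sum = 63.76
63.76 < 75 → Unsatisfactory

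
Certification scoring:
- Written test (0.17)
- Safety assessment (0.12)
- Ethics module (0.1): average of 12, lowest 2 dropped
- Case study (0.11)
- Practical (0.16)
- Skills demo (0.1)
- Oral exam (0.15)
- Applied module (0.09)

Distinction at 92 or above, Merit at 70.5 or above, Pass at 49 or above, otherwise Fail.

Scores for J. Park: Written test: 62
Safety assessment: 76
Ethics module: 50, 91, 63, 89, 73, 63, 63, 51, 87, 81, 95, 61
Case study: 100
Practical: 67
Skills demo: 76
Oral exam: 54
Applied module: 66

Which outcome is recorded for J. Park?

Ethics module: drop 50, 51 → average of remaining 10 = 766/10 = 76.6
Weighted total:
  Written test 62 × 0.17 = 10.54
  Safety assessment 76 × 0.12 = 9.12
  Ethics module 76.6 × 0.1 = 7.66
  Case study 100 × 0.11 = 11
  Practical 67 × 0.16 = 10.72
  Skills demo 76 × 0.1 = 7.6
  Oral exam 54 × 0.15 = 8.1
  Applied module 66 × 0.09 = 5.94
Sum = 70.68
70.68 is ≥ 70.5 and < 92 → Merit

Merit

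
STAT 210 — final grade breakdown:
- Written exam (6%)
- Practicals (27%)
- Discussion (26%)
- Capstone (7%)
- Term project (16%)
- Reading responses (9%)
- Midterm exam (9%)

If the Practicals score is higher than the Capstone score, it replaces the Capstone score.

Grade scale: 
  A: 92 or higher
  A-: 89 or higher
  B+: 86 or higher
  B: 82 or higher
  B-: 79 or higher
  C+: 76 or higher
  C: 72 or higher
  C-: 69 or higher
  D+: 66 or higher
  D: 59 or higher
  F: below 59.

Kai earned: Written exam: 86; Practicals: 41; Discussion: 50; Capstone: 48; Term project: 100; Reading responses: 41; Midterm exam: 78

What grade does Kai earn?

D

Practicals (41) ≤ Capstone (48), so Capstone stays at 48.
Weighted total:
  Written exam 86 × 0.06 = 5.16
  Practicals 41 × 0.27 = 11.07
  Discussion 50 × 0.26 = 13
  Capstone 48 × 0.07 = 3.36
  Term project 100 × 0.16 = 16
  Reading responses 41 × 0.09 = 3.69
  Midterm exam 78 × 0.09 = 7.02
Sum = 59.3
59.3 is ≥ 59 and < 66 → D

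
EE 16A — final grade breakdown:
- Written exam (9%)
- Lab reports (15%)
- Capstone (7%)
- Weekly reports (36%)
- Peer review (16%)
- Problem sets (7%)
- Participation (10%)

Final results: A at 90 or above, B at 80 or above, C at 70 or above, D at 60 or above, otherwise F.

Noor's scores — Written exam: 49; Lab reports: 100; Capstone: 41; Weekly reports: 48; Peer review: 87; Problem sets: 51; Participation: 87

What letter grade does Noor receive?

Weighted total:
  Written exam 49 × 0.09 = 4.41
  Lab reports 100 × 0.15 = 15
  Capstone 41 × 0.07 = 2.87
  Weekly reports 48 × 0.36 = 17.28
  Peer review 87 × 0.16 = 13.92
  Problem sets 51 × 0.07 = 3.57
  Participation 87 × 0.1 = 8.7
Sum = 65.75
65.75 is ≥ 60 and < 70 → D

D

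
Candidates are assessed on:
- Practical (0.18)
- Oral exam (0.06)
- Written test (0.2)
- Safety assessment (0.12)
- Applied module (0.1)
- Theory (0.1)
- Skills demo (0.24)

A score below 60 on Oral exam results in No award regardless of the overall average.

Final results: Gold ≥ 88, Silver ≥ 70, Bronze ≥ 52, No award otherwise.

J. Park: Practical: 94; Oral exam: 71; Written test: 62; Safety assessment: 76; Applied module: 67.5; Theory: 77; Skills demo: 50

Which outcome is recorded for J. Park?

Oral exam score 71 ≥ 60: minimum met.
Weighted total:
  Practical 94 × 0.18 = 16.92
  Oral exam 71 × 0.06 = 4.26
  Written test 62 × 0.2 = 12.4
  Safety assessment 76 × 0.12 = 9.12
  Applied module 67.5 × 0.1 = 6.75
  Theory 77 × 0.1 = 7.7
  Skills demo 50 × 0.24 = 12
Sum = 69.15
69.15 is ≥ 52 and < 70 → Bronze

Bronze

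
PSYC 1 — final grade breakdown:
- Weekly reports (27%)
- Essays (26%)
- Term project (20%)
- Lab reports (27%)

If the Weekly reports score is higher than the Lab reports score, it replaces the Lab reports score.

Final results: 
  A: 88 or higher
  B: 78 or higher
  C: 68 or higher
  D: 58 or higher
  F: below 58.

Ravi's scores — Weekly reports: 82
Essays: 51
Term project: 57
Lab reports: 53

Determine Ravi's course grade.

Weekly reports (82) > Lab reports (53), so Lab reports counts as 82.
Weighted total:
  Weekly reports 82 × 0.27 = 22.14
  Essays 51 × 0.26 = 13.26
  Term project 57 × 0.2 = 11.4
  Lab reports 82 × 0.27 = 22.14
Sum = 68.94
68.94 is ≥ 68 and < 78 → C

C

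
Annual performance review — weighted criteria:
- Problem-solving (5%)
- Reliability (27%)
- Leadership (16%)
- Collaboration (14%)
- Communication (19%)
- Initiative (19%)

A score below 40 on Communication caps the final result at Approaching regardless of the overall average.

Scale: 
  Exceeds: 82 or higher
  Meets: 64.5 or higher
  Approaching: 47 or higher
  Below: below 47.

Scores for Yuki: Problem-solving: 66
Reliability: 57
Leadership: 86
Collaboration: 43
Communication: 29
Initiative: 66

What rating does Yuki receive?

Communication score 29 < 40: minimum not met.
Weighted total:
  Problem-solving 66 × 0.05 = 3.3
  Reliability 57 × 0.27 = 15.39
  Leadership 86 × 0.16 = 13.76
  Collaboration 43 × 0.14 = 6.02
  Communication 29 × 0.19 = 5.51
  Initiative 66 × 0.19 = 12.54
Sum = 56.52
56.52 would be Approaching; cap at Approaching applies → Approaching.

Approaching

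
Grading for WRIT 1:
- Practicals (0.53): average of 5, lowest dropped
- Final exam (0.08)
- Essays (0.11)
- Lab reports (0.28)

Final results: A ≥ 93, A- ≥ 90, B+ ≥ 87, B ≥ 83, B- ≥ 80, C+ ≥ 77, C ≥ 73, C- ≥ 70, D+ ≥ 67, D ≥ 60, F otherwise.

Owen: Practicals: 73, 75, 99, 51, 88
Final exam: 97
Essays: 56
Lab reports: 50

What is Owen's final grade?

Practicals: drop 51 → average of remaining 4 = 335/4 = 83.75
Weighted total:
  Practicals 83.75 × 0.53 = 44.3875
  Final exam 97 × 0.08 = 7.76
  Essays 56 × 0.11 = 6.16
  Lab reports 50 × 0.28 = 14
Sum = 72.3075
72.3075 is ≥ 70 and < 73 → C-

C-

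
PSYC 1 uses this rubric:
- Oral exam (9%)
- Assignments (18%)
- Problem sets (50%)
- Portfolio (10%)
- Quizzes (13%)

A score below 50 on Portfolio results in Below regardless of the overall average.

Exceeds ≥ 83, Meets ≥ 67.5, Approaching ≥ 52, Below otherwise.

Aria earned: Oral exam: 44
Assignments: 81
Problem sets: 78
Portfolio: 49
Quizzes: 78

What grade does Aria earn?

Below

Portfolio score 49 < 50: minimum not met.
Weighted total:
  Oral exam 44 × 0.09 = 3.96
  Assignments 81 × 0.18 = 14.58
  Problem sets 78 × 0.5 = 39
  Portfolio 49 × 0.1 = 4.9
  Quizzes 78 × 0.13 = 10.14
Sum = 72.58
Because the Portfolio minimum was not met, the result is Below.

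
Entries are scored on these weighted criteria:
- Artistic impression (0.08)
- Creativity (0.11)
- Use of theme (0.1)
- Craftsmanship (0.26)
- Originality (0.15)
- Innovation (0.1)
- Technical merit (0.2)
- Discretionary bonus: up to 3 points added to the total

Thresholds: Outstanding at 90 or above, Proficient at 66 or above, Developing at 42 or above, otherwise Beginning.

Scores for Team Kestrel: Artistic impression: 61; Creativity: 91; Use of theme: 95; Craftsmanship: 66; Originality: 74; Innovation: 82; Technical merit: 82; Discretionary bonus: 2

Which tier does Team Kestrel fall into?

Weighted total:
  Artistic impression 61 × 0.08 = 4.88
  Creativity 91 × 0.11 = 10.01
  Use of theme 95 × 0.1 = 9.5
  Craftsmanship 66 × 0.26 = 17.16
  Originality 74 × 0.15 = 11.1
  Innovation 82 × 0.1 = 8.2
  Technical merit 82 × 0.2 = 16.4
Sum = 77.25
Discretionary bonus: 77.25 + 2 = 79.25
79.25 is ≥ 66 and < 90 → Proficient

Proficient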